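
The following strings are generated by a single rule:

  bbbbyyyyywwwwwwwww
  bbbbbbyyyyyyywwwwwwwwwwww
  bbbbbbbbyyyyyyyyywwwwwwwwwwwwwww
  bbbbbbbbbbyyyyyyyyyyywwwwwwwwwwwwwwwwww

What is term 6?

bbbbbbbbbbbbbbyyyyyyyyyyyyyyywwwwwwwwwwwwwwwwwwwwwwww

Term n consists of 2n-2 b's, followed by 2n-1 y's, followed by 3n w's, where the shown terms are n = 3, 4, 5, 6.
For term 6, n = 8, so the run lengths are 14, 15, 24.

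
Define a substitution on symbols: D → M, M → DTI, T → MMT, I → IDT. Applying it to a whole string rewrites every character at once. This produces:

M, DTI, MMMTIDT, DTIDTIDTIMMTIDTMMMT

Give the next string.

Rewriting the 19 symbols of DTIDTIDTIMMTIDTMMMT one by one yields M MMT IDT M MMT IDT M MMT IDT DTI DTI MMT IDT M MMT DTI DTI DTI MMT; concatenated:

MMMTIDTMMMTIDTMMMTIDTDTIDTIMMTIDTMMMTDTIDTIDTIMMT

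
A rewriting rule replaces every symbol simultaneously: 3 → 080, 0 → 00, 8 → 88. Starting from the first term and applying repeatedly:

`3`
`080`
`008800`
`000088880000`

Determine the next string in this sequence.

000000008888888800000000

Rewriting each symbol of 000088880000: 0→00, 0→00, 0→00, 0→00, 8→88, 8→88, 8→88, 8→88, 0→00, 0→00, 0→00, 0→00, which concatenates to 00 00 00 00 88 88 88 88 00 00 00 00.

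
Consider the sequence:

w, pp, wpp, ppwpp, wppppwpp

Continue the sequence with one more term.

ppwppwppppwpp

From term 3 onward, concatenate the second-to-last term with the last: w·pp = wpp, pp·wpp = ppwpp, …
So term 6 is ppwpp·wppppwpp.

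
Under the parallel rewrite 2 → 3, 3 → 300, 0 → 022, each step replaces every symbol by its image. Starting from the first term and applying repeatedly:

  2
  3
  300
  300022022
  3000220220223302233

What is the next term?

30002202202233022330223330030002233300300

Replace each of the 19 characters of 3000220220223302233 in place — 300 022 022 022 3 3 022 3 3 022 3 3 300 300 022 3 3 300 300 — and concatenate.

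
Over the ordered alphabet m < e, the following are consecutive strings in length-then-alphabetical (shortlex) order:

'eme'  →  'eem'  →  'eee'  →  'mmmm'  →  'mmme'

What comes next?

Find the rightmost character of mmme below e, bump it to the next letter, and reset everything to its right to m.

mmem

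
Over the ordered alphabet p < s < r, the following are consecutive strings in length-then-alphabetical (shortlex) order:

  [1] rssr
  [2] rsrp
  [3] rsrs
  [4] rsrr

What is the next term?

rrpp

The successor of rsrr increments the rightmost position that isn't already r and resets every position after it to p.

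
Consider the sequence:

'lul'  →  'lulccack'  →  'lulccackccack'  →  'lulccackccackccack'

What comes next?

Every step adds ccack to the end: s(k+1) = s(k)·ccack.
Applying this once more to lulccackccackccack:

lulccackccackccackccack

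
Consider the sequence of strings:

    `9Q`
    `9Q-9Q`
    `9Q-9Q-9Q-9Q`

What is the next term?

Every step duplicates the string with '-' between the halves.
So the next term is two copies of 9Q-9Q-9Q-9Q with '-' between the halves.

9Q-9Q-9Q-9Q-9Q-9Q-9Q-9Q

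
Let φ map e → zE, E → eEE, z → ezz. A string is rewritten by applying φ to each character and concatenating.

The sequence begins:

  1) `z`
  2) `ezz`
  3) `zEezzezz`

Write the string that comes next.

Expanding zEezzezz: z→ezz, E→eEE, e→zE, z→ezz, z→ezz, e→zE, z→ezz, z→ezz. Concatenated: ezz eEE zE ezz ezz zE ezz ezz.

ezzeEEzEezzezzzEezzezz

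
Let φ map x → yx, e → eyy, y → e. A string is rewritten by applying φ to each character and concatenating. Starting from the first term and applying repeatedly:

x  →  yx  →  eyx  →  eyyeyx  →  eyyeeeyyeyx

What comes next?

eyyeeeyyeyyeyyeeeyyeyx

Expanding eyyeeeyyeyx: e→eyy, y→e, y→e, e→eyy, e→eyy, e→eyy, y→e, y→e, e→eyy, y→e, x→yx. Concatenated: eyy e e eyy eyy eyy e e eyy e yx.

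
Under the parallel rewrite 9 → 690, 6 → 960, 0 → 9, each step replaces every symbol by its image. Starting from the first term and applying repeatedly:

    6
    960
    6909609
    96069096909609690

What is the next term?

69096099606909690960690969096096909606909

Replace each of the 17 characters of 96069096909609690 in place — 690 960 9 960 690 9 690 960 690 9 690 960 9 690 960 690 9 — and concatenate.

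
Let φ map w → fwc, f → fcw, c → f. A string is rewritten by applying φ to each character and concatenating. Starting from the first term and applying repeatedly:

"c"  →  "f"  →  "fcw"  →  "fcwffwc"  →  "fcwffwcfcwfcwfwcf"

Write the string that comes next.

Replace each of the 17 characters of fcwffwcfcwfcwfwcf in place — fcw f fwc fcw fcw fwc f fcw f fwc fcw f fwc fcw fwc f fcw — and concatenate.

fcwffwcfcwfcwfwcffcwffwcfcwffwcfcwfwcffcw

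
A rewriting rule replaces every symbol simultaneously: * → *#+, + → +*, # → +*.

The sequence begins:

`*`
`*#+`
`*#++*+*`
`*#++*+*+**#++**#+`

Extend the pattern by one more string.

*#++*+*+**#++**#++**#+*#++*+*+**#+*#++*+*

φ(*#++*+*+**#++**#+) expands symbol-by-symbol to *#+ +* +* +* *#+ +* *#+ +* *#+ *#+ +* +* +* *#+ *#+ +* +*; joining the 17 pieces gives the next term.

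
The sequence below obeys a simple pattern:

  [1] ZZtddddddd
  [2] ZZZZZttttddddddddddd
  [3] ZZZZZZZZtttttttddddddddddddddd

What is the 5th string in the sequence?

Reading off run lengths: Z runs 2, 5, 8; t runs 1, 4, 7; d runs 7, 11, 15 — each is linear in n (n = 1, 2, …).
For term 5, n = 5, so the run lengths are 14, 13, 23.

ZZZZZZZZZZZZZZtttttttttttttddddddddddddddddddddddd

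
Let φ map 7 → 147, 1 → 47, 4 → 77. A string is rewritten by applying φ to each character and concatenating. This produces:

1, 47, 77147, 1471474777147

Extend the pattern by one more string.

φ(1471474777147) expands symbol-by-symbol to 47 77 147 47 77 147 77 147 147 147 47 77 147; joining the 13 pieces gives the next term.

47771474777147771471471474777147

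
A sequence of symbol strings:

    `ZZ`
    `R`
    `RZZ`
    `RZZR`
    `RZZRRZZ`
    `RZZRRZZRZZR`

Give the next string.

RZZRRZZRZZRRZZRRZZ

This is a Fibonacci-style word recurrence s(k) = s(k−1)·s(k−2): e.g. R·ZZ = RZZ.
Continuing: RZZRRZZRZZR · RZZRRZZ gives term 7.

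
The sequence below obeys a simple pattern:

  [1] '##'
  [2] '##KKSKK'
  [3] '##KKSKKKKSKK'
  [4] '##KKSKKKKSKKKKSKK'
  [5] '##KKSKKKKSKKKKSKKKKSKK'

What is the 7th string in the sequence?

Each term is the previous one with KKSKK appended.
From ##KKSKKKKSKKKKSKKKKSKK, 2 further steps: ##KKSKKKKSKKKKSKKKKSKK → ##KKSKKKKSKKKKSKKKKSKKKKSKK → (answer).

##KKSKKKKSKKKKSKKKKSKKKKSKKKKSKK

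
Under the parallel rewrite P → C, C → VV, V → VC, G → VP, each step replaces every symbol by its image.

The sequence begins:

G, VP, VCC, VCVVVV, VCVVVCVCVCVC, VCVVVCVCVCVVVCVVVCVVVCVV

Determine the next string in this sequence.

Replace each of the 24 characters of VCVVVCVCVCVVVCVVVCVVVCVV in place — VC VV VC VC VC VV VC VV VC VV VC VC VC VV VC VC VC VV VC VC VC VV VC VC — and concatenate.

VCVVVCVCVCVVVCVVVCVVVCVCVCVVVCVCVCVVVCVCVCVVVCVC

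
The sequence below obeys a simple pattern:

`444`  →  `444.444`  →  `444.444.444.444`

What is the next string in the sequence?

Every step duplicates the string with '.' between the halves.
Doubling 444.444.444.444 with '.' between the halves:

444.444.444.444.444.444.444.444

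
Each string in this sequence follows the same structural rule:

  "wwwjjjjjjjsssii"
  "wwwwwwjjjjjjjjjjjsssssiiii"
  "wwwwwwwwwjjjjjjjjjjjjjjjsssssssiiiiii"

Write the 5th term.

wwwwwwwwwwwwwwwjjjjjjjjjjjjjjjjjjjjjjjsssssssssssiiiiiiiiii

Reading off run lengths: w runs 3, 6, 9; j runs 7, 11, 15; s runs 3, 5, 7; i runs 2, 4, 6 — each is linear in n (n = 1, 2, …).
For term 5, n = 5, so the run lengths are 15, 23, 11, 10.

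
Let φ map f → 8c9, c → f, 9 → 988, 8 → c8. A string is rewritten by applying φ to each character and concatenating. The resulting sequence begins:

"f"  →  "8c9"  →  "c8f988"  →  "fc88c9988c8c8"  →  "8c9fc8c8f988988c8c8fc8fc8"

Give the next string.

Replace each of the 25 characters of 8c9fc8c8f988988c8c8fc8fc8 in place — c8 f 988 8c9 f c8 f c8 8c9 988 c8 c8 988 c8 c8 f c8 f c8 8c9 f c8 8c9 f c8 — and concatenate.

c8f9888c9fc8fc88c9988c8c8988c8c8fc8fc88c9fc88c9fc8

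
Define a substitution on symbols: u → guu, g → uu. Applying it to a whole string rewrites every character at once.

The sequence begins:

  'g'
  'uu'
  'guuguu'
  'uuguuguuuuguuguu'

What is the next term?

Applying the rule to each of the 16 symbols of uuguuguuuuguuguu gives the pieces guu guu uu guu guu uu guu guu guu guu uu guu guu uu guu guu, which concatenate to the answer.

guuguuuuguuguuuuguuguuguuguuuuguuguuuuguuguu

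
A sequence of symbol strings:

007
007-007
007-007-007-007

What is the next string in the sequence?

007-007-007-007-007-007-007-007

Every step duplicates the string with '-' between the halves.
One more doubling of 007-007-007-007 gives the answer.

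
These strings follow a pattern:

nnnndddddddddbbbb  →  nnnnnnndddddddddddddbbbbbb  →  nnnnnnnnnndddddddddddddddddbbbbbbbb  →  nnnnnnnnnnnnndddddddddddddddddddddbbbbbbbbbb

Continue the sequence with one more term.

Term n consists of 3n-2 n's, followed by 4n+1 d's, followed by 2n b's, where the shown terms are n = 2, 3, 4, 5.
At n = 6 the blocks have lengths 16, 25, 12.

nnnnnnnnnnnnnnnndddddddddddddddddddddddddbbbbbbbbbbbb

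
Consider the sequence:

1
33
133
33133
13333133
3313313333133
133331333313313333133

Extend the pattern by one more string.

This is a Fibonacci-style word recurrence s(k) = s(k−2)·s(k−1): e.g. 1·33 = 133.
The next term joins 3313313333133 and 133331333313313333133.

3313313333133133331333313313333133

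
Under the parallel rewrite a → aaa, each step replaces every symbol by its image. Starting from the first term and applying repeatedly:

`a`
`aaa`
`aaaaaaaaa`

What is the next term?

aaaaaaaaaaaaaaaaaaaaaaaaaaa

Expanding aaaaaaaaa: a→aaa, a→aaa, a→aaa, a→aaa, a→aaa, a→aaa, a→aaa, a→aaa, a→aaa. Concatenated: aaa aaa aaa aaa aaa aaa aaa aaa aaa.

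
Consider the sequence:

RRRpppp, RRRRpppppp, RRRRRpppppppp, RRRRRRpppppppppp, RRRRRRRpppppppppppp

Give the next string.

The n-th term is n+1 R's then 2n p's, where the shown terms are n = 2, 3, 4, 5, 6.
Setting n = 7 gives 8, 14 characters in each block.

RRRRRRRRpppppppppppppp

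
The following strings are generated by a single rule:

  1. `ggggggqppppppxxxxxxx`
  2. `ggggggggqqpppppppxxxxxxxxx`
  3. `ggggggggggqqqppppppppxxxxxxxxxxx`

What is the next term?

The n-th term is 2n g's then n-2 q's then n+3 p's then 2n+1 x's, where the shown terms are n = 3, 4, 5.
For the next term, n = 6, so the run lengths are 12, 4, 9, 13.

ggggggggggggqqqqpppppppppxxxxxxxxxxxxx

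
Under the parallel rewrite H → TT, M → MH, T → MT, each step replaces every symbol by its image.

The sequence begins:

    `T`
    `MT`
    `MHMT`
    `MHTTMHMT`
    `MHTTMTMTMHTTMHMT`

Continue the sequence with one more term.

MHTTMTMTMHMTMHMTMHTTMTMTMHTTMHMT

Applying the rule to each of the 16 symbols of MHTTMTMTMHTTMHMT gives the pieces MH TT MT MT MH MT MH MT MH TT MT MT MH TT MH MT, which concatenate to the answer.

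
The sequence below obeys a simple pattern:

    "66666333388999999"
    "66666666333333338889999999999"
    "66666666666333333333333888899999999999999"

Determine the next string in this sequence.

Reading off run lengths: 6 runs 5, 8, 11; 3 runs 4, 8, 12; 8 runs 2, 3, 4; 9 runs 6, 10, 14 — each is linear in n (n = 1, 2, …).
For the next term, n = 4, so the run lengths are 14, 16, 5, 18.

66666666666666333333333333333388888999999999999999999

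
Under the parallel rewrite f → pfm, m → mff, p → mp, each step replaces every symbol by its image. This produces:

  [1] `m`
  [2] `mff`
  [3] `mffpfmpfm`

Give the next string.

mffpfmpfmmppfmmffmppfmmff

Expanding mffpfmpfm: m→mff, f→pfm, f→pfm, p→mp, f→pfm, m→mff, p→mp, f→pfm, m→mff. Concatenated: mff pfm pfm mp pfm mff mp pfm mff.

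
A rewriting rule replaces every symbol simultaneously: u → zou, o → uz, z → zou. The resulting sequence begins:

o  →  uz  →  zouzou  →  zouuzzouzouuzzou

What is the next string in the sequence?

Rewriting the 16 symbols of zouuzzouzouuzzou one by one yields zou uz zou zou zou zou uz zou zou uz zou zou zou zou uz zou; concatenated:

zouuzzouzouzouzouuzzouzouuzzouzouzouzouuzzou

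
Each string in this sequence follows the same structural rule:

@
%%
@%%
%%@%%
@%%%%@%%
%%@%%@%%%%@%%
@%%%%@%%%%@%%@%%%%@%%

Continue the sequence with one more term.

%%@%%@%%%%@%%@%%%%@%%%%@%%@%%%%@%%

This is a Fibonacci-style word recurrence s(k) = s(k−2)·s(k−1): e.g. @·%% = @%%.
The next term joins %%@%%@%%%%@%% and @%%%%@%%%%@%%@%%%%@%%.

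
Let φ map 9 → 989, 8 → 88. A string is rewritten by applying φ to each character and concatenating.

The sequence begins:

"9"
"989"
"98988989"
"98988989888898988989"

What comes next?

989889898888989889898888888898988989888898988989

φ(98988989888898988989) expands symbol-by-symbol to 989 88 989 88 88 989 88 989 88 88 88 88 989 88 989 88 88 989 88 989; joining the 20 pieces gives the next term.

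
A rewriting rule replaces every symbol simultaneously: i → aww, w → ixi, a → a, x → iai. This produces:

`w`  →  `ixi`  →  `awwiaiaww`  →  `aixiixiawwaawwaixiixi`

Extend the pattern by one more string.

aawwiaiawwawwiaiawwaixiixiaaixiixiaawwiaiawwawwiaiaww

Replace each of the 21 characters of aixiixiawwaawwaixiixi in place — a aww iai aww aww iai aww a ixi ixi a a ixi ixi a aww iai aww aww iai aww — and concatenate.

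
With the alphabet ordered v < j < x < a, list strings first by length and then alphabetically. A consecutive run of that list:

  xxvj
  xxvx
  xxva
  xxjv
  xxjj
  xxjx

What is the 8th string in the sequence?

Stepping forward 2 times from xxjx: xxjx → xxja, then the target.

xxxv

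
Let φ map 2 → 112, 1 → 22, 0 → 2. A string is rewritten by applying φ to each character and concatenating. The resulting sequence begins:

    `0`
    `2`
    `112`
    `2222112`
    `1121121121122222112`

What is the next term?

22221122222112222211222221121121121121122222112

Applying the rule to each of the 19 symbols of 1121121121122222112 gives the pieces 22 22 112 22 22 112 22 22 112 22 22 112 112 112 112 112 22 22 112, which concatenate to the answer.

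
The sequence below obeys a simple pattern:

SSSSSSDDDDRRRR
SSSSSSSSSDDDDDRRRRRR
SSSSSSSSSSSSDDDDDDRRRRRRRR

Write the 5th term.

SSSSSSSSSSSSSSSSSSDDDDDDDDRRRRRRRRRRRR

The n-th term is 3n S's then n+2 D's then 2n R's, where the shown terms are n = 2, 3, 4.
For term 5, n = 6, so the run lengths are 18, 8, 12.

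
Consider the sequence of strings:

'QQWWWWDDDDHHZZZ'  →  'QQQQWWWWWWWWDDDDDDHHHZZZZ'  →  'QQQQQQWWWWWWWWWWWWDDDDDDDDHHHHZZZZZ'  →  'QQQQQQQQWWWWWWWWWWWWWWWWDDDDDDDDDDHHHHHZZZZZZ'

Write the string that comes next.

QQQQQQQQQQWWWWWWWWWWWWWWWWWWWWDDDDDDDDDDDDHHHHHHZZZZZZZ

Each string has the form Q^{2n} W^{4n} D^{2n+2} H^{n+1} Z^{n+2} (n = 1, 2, …).
At n = 5 the blocks have lengths 10, 20, 12, 6, 7.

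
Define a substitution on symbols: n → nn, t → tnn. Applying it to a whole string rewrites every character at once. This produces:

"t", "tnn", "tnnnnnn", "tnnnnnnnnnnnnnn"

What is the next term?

Rewriting the 15 symbols of tnnnnnnnnnnnnnn one by one yields tnn nn nn nn nn nn nn nn nn nn nn nn nn nn nn; concatenated:

tnnnnnnnnnnnnnnnnnnnnnnnnnnnnnn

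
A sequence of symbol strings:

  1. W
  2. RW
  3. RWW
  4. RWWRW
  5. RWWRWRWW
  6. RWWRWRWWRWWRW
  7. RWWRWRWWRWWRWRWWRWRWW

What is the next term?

From term 3 onward, concatenate the last term with the second-to-last: RW·W = RWW, RWW·RW = RWWRW, …
Continuing: RWWRWRWWRWWRWRWWRWRWW · RWWRWRWWRWWRW gives term 8.

RWWRWRWWRWWRWRWWRWRWWRWWRWRWWRWWRW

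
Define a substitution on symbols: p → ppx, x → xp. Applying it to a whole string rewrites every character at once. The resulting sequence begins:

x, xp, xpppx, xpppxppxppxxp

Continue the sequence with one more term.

φ(xpppxppxppxxp) expands symbol-by-symbol to xp ppx ppx ppx xp ppx ppx xp ppx ppx xp xp ppx; joining the 13 pieces gives the next term.

xpppxppxppxxpppxppxxpppxppxxpxpppx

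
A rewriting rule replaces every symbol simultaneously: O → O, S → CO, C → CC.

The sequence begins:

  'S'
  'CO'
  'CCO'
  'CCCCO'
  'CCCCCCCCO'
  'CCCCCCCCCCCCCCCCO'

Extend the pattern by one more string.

Rewriting the 17 symbols of CCCCCCCCCCCCCCCCO one by one yields CC CC CC CC CC CC CC CC CC CC CC CC CC CC CC CC O; concatenated:

CCCCCCCCCCCCCCCCCCCCCCCCCCCCCCCCO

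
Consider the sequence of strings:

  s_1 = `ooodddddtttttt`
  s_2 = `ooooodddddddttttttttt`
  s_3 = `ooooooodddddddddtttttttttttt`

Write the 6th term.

Each string has the form o^{2n-1} d^{2n+1} t^{3n}, where the shown terms are n = 2, 3, 4.
Setting n = 7 gives 13, 15, 21 characters in each block.

ooooooooooooodddddddddddddddttttttttttttttttttttt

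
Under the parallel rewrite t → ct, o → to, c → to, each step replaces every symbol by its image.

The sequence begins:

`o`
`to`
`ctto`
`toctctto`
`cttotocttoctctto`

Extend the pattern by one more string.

toctcttocttotoctcttotocttoctctto

φ(cttotocttoctctto) expands symbol-by-symbol to to ct ct to ct to to ct ct to to ct to ct ct to; joining the 16 pieces gives the next term.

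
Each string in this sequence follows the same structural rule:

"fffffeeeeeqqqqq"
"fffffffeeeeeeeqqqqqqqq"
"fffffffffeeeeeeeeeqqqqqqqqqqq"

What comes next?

Reading off run lengths: f runs 5, 7, 9; e runs 5, 7, 9; q runs 5, 8, 11 — each is linear in n, where the shown terms are n = 2, 3, 4.
For the next term, n = 5, so the run lengths are 11, 11, 14.

fffffffffffeeeeeeeeeeeqqqqqqqqqqqqqq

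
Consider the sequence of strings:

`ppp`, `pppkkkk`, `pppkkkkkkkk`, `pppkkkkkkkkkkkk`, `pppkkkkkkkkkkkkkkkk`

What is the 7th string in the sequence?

Each term is the previous one with kkkk appended.
From pppkkkkkkkkkkkkkkkk, 2 further steps: pppkkkkkkkkkkkkkkkk → pppkkkkkkkkkkkkkkkkkkkk → (answer).

pppkkkkkkkkkkkkkkkkkkkkkkkk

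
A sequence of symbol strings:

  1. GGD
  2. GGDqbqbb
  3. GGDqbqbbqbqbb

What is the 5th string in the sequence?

Each term is the previous one with qbqbb appended.
From GGDqbqbbqbqbb, 2 further steps: GGDqbqbbqbqbb → GGDqbqbbqbqbbqbqbb → (answer).

GGDqbqbbqbqbbqbqbbqbqbb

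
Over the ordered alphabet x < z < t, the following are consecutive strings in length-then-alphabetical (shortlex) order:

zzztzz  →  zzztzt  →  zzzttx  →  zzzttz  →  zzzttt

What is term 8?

zztxxt

Advancing 3 positions from zzzttt through zzzttt → zztxxx → zztxxz reaches term 8.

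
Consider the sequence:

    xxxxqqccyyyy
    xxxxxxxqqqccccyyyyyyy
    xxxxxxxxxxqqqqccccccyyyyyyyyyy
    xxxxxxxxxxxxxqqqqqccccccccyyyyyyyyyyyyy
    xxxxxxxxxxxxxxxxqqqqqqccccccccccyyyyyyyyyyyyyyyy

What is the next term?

Term n consists of 3n+1 x's, followed by n+1 q's, followed by 2n c's, followed by 3n+1 y's (n = 1, 2, …).
For the next term, n = 6, so the run lengths are 19, 7, 12, 19.

xxxxxxxxxxxxxxxxxxxqqqqqqqccccccccccccyyyyyyyyyyyyyyyyyyy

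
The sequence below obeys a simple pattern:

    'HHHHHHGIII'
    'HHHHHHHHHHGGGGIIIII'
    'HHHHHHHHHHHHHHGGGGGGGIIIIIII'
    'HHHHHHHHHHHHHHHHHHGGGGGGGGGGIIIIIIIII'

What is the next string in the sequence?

Each string has the form H^{4n+2} G^{3n-2} I^{2n+1} (n = 1, 2, …).
For the next term, n = 5, so the run lengths are 22, 13, 11.

HHHHHHHHHHHHHHHHHHHHHHGGGGGGGGGGGGGIIIIIIIIIII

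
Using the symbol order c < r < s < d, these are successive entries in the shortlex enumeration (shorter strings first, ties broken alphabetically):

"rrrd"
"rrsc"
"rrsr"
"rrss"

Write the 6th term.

Continuing the enumeration 2 steps past rrss: rrss → rrsd → (answer).

rrdc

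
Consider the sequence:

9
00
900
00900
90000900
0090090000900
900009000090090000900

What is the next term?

Each term (from the third on) is the two preceding terms concatenated in order: term 3 = 9·00 = 900.
Continuing: 0090090000900 · 900009000090090000900 gives term 8.

0090090000900900009000090090000900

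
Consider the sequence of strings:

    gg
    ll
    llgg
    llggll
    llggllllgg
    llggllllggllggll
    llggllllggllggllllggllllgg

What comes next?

Each term (from the third on) is the previous term followed by the one before it: term 3 = ll·gg = llgg.
The next term joins llggllllggllggllllggllllgg and llggllllggllggll.

llggllllggllggllllggllllggllggllllggllggll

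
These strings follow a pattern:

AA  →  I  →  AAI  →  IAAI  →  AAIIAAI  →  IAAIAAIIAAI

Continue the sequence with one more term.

AAIIAAIIAAIAAIIAAI

From term 3 onward, concatenate the second-to-last term with the last: AA·I = AAI, I·AAI = IAAI, …
So term 7 is AAIIAAI·IAAIAAIIAAI.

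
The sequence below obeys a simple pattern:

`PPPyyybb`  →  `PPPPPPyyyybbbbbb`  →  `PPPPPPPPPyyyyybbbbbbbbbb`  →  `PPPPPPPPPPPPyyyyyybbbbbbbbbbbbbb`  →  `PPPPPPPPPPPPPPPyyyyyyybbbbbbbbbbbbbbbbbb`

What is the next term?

PPPPPPPPPPPPPPPPPPyyyyyyyybbbbbbbbbbbbbbbbbbbbbb

Term n consists of 3n P's, followed by n+2 y's, followed by 4n-2 b's (n = 1, 2, …).
At n = 6 the blocks have lengths 18, 8, 22.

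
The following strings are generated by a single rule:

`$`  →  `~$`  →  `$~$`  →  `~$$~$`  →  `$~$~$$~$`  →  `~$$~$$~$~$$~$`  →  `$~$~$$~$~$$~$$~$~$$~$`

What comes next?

~$$~$$~$~$$~$$~$~$$~$~$$~$$~$~$$~$

This is a Fibonacci-style word recurrence s(k) = s(k−2)·s(k−1): e.g. $·~$ = $~$.
Continuing: ~$$~$$~$~$$~$ · $~$~$$~$~$$~$$~$~$$~$ gives term 8.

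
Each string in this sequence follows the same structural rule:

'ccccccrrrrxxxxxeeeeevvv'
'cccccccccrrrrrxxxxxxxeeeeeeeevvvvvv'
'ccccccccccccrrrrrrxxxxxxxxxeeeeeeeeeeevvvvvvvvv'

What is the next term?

The n-th term is 3n+3 c's then n+3 r's then 2n+3 x's then 3n+2 e's then 3n v's (n = 1, 2, …).
Setting n = 4 gives 15, 7, 11, 14, 12 characters in each block.

cccccccccccccccrrrrrrrxxxxxxxxxxxeeeeeeeeeeeeeevvvvvvvvvvvv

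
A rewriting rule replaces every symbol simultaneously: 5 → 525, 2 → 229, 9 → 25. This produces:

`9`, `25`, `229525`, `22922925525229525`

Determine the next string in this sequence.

229229252292292522952552522952522922925525229525

Applying the rule to each of the 17 symbols of 22922925525229525 gives the pieces 229 229 25 229 229 25 229 525 525 229 525 229 229 25 525 229 525, which concatenate to the answer.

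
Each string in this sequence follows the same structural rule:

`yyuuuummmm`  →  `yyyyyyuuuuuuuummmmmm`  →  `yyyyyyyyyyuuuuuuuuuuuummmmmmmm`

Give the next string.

The n-th term is 4n-2 y's then 4n u's then 2n+2 m's (n = 1, 2, …).
For the next term, n = 4, so the run lengths are 14, 16, 10.

yyyyyyyyyyyyyyuuuuuuuuuuuuuuuummmmmmmmmm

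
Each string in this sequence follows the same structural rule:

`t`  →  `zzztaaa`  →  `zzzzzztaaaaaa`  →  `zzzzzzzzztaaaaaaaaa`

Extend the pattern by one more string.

s(k+1) = zzz·s(k)·aaa, so each term gains zzz as a prefix and aaa as a suffix.
Applying this once more to zzzzzzzzztaaaaaaaaa:

zzzzzzzzzzzztaaaaaaaaaaaa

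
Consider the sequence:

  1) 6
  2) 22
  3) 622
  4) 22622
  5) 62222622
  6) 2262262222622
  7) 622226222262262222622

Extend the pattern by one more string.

2262262222622622226222262262222622

Each term (from the third on) is the two preceding terms concatenated in order: term 3 = 6·22 = 622.
The next term joins 2262262222622 and 622226222262262222622.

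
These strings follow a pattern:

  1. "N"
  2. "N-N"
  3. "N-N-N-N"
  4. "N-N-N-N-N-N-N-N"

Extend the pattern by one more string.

Every step duplicates the string with '-' between the halves.
So the next term is two copies of N-N-N-N-N-N-N-N with '-' between the halves.

N-N-N-N-N-N-N-N-N-N-N-N-N-N-N-N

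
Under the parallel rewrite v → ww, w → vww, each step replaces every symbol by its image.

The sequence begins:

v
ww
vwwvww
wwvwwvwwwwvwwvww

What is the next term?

vwwvwwwwvwwvwwwwvwwvwwvwwvwwwwvwwvwwwwvwwvww

Applying the rule to each of the 16 symbols of wwvwwvwwwwvwwvww gives the pieces vww vww ww vww vww ww vww vww vww vww ww vww vww ww vww vww, which concatenate to the answer.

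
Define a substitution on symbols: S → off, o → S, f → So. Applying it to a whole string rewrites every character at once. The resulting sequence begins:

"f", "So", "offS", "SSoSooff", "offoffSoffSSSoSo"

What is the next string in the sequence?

SSoSoSSoSooffSSoSooffoffoffSoffS

Applying the rule to each of the 16 symbols of offoffSoffSSSoSo gives the pieces S So So S So So off S So So off off off S off S, which concatenate to the answer.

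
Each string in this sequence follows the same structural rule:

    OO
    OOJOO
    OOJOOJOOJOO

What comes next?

OOJOOJOOJOOJOOJOOJOOJOO

Every step duplicates the string with 'J' between the halves.
One more doubling of OOJOOJOOJOO gives the answer.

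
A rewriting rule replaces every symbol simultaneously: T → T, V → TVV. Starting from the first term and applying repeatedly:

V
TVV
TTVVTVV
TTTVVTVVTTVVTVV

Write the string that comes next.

Replace each of the 15 characters of TTTVVTVVTTVVTVV in place — T T T TVV TVV T TVV TVV T T TVV TVV T TVV TVV — and concatenate.

TTTTVVTVVTTVVTVVTTTVVTVVTTVVTVV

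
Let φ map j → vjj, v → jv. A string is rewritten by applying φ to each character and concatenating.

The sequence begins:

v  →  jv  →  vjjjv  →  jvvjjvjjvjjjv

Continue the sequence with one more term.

vjjjvjvvjjvjjjvvjjvjjjvvjjvjjvjjjv

Applying the rule to each of the 13 symbols of jvvjjvjjvjjjv gives the pieces vjj jv jv vjj vjj jv vjj vjj jv vjj vjj vjj jv, which concatenate to the answer.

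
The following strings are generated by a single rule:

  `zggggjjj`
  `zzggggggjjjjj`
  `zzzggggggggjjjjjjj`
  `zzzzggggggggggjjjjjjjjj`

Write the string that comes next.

Reading off run lengths: z runs 1, 2, 3, 4; g runs 4, 6, 8, 10; j runs 3, 5, 7, 9 — each is linear in n, where the shown terms are n = 2, 3, 4, 5.
At n = 6 the blocks have lengths 5, 12, 11.

zzzzzggggggggggggjjjjjjjjjjj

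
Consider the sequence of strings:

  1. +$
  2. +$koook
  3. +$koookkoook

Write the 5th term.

The strings grow by a fixed suffix koook each time.
From +$koookkoook, 2 further steps: +$koookkoook → +$koookkoookkoook → (answer).

+$koookkoookkoookkoook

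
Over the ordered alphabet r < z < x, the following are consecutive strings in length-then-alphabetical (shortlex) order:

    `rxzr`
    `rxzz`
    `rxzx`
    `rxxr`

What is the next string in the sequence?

Treat rxxr as a base-3 numeral over the given alphabet and add one, carrying through any trailing x's.

rxxz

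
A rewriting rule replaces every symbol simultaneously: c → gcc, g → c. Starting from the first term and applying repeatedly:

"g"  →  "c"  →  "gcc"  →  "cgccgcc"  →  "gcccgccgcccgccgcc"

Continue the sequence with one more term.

Rewriting the 17 symbols of gcccgccgcccgccgcc one by one yields c gcc gcc gcc c gcc gcc c gcc gcc gcc c gcc gcc c gcc gcc; concatenated:

cgccgccgcccgccgcccgccgccgcccgccgcccgccgcc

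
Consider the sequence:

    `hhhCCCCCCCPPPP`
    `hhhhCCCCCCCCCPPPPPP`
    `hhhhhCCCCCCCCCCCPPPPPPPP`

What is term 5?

hhhhhhhCCCCCCCCCCCCCCCPPPPPPPPPPPP

Term n consists of n h's, followed by 2n+1 C's, followed by 2n-2 P's, where the shown terms are n = 3, 4, 5.
Setting n = 7 gives 7, 15, 12 characters in each block.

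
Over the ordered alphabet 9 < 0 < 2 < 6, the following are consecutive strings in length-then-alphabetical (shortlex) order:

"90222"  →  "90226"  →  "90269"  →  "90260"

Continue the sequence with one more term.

Find the rightmost character of 90260 below 6, bump it to the next letter, and reset everything to its right to 9.

90262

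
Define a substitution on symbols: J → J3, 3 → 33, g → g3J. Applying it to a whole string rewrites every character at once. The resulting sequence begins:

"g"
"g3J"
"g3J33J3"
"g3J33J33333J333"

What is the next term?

g3J33J33333J33333333333J3333333

Applying the rule to each of the 15 symbols of g3J33J33333J333 gives the pieces g3J 33 J3 33 33 J3 33 33 33 33 33 J3 33 33 33, which concatenate to the answer.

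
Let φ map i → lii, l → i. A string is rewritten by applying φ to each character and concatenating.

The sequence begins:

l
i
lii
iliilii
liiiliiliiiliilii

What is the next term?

iliiliiliiiliiliiiliiliiliiiliiliiiliilii

Applying the rule to each of the 17 symbols of liiiliiliiiliilii gives the pieces i lii lii lii i lii lii i lii lii lii i lii lii i lii lii, which concatenate to the answer.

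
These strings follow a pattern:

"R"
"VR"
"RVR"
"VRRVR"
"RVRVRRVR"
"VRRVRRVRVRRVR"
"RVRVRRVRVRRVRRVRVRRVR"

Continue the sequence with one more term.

VRRVRRVRVRRVRRVRVRRVRVRRVRRVRVRRVR

This is a Fibonacci-style word recurrence s(k) = s(k−2)·s(k−1): e.g. R·VR = RVR.
So term 8 is VRRVRRVRVRRVR·RVRVRRVRVRRVRRVRVRRVR.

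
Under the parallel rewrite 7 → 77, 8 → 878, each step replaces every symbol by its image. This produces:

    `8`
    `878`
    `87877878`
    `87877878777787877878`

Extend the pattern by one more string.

Applying the rule to each of the 20 symbols of 87877878777787877878 gives the pieces 878 77 878 77 77 878 77 878 77 77 77 77 878 77 878 77 77 878 77 878, which concatenate to the answer.

878778787777878778787777777787877878777787877878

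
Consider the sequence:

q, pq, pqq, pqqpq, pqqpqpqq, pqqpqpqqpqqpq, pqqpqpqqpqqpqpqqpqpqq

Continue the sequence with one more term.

pqqpqpqqpqqpqpqqpqpqqpqqpqpqqpqqpq

Each term (from the third on) is the previous term followed by the one before it: term 3 = pq·q = pqq.
The next term joins pqqpqpqqpqqpqpqqpqpqq and pqqpqpqqpqqpq.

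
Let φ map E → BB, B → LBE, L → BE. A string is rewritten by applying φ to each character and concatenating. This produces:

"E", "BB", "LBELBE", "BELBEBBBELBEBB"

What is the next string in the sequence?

LBEBBBELBEBBLBELBELBEBBBELBEBBLBELBE

φ(BELBEBBBELBEBB) expands symbol-by-symbol to LBE BB BE LBE BB LBE LBE LBE BB BE LBE BB LBE LBE; joining the 14 pieces gives the next term.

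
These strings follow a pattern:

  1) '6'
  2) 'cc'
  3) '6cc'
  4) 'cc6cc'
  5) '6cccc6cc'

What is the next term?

cc6cc6cccc6cc

Each term (from the third on) is the two preceding terms concatenated in order: term 3 = 6·cc = 6cc.
So term 6 is cc6cc·6cccc6cc.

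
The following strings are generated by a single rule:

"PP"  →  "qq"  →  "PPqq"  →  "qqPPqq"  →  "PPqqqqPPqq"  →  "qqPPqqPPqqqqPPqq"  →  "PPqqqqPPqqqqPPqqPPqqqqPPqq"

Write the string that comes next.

From term 3 onward, concatenate the second-to-last term with the last: PP·qq = PPqq, qq·PPqq = qqPPqq, …
So term 8 is qqPPqqPPqqqqPPqq·PPqqqqPPqqqqPPqqPPqqqqPPqq.

qqPPqqPPqqqqPPqqPPqqqqPPqqqqPPqqPPqqqqPPqq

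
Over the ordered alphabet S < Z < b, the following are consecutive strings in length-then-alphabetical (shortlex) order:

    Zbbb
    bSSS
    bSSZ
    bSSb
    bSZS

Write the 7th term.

Continuing the enumeration 2 steps past bSZS: bSZS → bSZZ → (answer).

bSZb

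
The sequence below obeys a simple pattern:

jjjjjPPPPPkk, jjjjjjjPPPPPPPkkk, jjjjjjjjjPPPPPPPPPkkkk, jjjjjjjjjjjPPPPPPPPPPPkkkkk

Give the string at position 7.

The n-th term is 2n+3 j's then 2n+3 P's then n+1 k's (n = 1, 2, …).
Setting n = 7 gives 17, 17, 8 characters in each block.

jjjjjjjjjjjjjjjjjPPPPPPPPPPPPPPPPPkkkkkkkk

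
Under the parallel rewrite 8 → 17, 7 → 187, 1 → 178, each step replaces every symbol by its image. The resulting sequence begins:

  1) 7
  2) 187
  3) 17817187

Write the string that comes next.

Rewriting each symbol of 17817187: 1→178, 7→187, 8→17, 1→178, 7→187, 1→178, 8→17, 7→187, which concatenates to 178 187 17 178 187 178 17 187.

1781871717818717817187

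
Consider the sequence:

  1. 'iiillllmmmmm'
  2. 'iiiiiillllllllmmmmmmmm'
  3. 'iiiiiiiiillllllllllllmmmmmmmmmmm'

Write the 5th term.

Each string has the form i^{3n} l^{4n} m^{3n+2} (n = 1, 2, …).
At n = 5 the blocks have lengths 15, 20, 17.

iiiiiiiiiiiiiiillllllllllllllllllllmmmmmmmmmmmmmmmmm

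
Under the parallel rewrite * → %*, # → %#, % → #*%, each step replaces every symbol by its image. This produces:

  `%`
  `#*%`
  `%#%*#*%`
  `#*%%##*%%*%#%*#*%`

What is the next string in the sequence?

Replace each of the 17 characters of #*%%##*%%*%#%*#*% in place — %# %* #*% #*% %# %# %* #*% #*% %* #*% %# #*% %* %# %* #*% — and concatenate.

%#%*#*%#*%%#%#%*#*%#*%%*#*%%##*%%*%#%*#*%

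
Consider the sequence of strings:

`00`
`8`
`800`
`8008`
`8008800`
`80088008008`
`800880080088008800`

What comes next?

From term 3 onward, concatenate the last term with the second-to-last: 8·00 = 800, 800·8 = 8008, …
So term 8 is 800880080088008800·80088008008.

80088008008800880080088008008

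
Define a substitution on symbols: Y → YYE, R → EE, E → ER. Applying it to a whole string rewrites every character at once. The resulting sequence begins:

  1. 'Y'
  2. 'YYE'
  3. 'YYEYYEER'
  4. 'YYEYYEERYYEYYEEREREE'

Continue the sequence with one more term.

Applying the rule to each of the 20 symbols of YYEYYEERYYEYYEEREREE gives the pieces YYE YYE ER YYE YYE ER ER EE YYE YYE ER YYE YYE ER ER EE ER EE ER ER, which concatenate to the answer.

YYEYYEERYYEYYEEREREEYYEYYEERYYEYYEEREREEEREEERER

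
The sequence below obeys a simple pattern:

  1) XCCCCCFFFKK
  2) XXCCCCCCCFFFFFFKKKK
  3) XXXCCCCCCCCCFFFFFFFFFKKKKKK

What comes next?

XXXXCCCCCCCCCCCFFFFFFFFFFFFKKKKKKKK

Reading off run lengths: X runs 1, 2, 3; C runs 5, 7, 9; F runs 3, 6, 9; K runs 2, 4, 6 — each is linear in n (n = 1, 2, …).
Setting n = 4 gives 4, 11, 12, 8 characters in each block.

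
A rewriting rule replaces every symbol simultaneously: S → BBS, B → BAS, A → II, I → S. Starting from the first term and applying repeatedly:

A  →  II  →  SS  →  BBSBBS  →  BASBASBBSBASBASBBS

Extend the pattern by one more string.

BASIIBBSBASIIBBSBASBASBBSBASIIBBSBASIIBBSBASBASBBS

φ(BASBASBBSBASBASBBS) expands symbol-by-symbol to BAS II BBS BAS II BBS BAS BAS BBS BAS II BBS BAS II BBS BAS BAS BBS; joining the 18 pieces gives the next term.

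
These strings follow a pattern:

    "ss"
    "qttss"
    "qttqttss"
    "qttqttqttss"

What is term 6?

qttqttqttqttqttss

Every step adds qtt at the front: s(k+1) = qtt·s(k).
From qttqttqttss, 2 further steps: qttqttqttss → qttqttqttqttss → (answer).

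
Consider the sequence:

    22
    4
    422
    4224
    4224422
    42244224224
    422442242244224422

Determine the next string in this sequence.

42244224224422442242244224224

From term 3 onward, concatenate the last term with the second-to-last: 4·22 = 422, 422·4 = 4224, …
Continuing: 422442242244224422 · 42244224224 gives term 8.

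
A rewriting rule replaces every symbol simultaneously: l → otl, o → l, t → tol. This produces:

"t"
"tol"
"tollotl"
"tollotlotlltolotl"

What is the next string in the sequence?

tollotlotlltolotlltolotlotltollotlltolotl

Applying the rule to each of the 17 symbols of tollotlotlltolotl gives the pieces tol l otl otl l tol otl l tol otl otl tol l otl l tol otl, which concatenate to the answer.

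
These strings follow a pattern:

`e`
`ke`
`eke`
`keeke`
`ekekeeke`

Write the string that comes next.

keekeekekeeke

This is a Fibonacci-style word recurrence s(k) = s(k−2)·s(k−1): e.g. e·ke = eke.
The next term joins keeke and ekekeeke.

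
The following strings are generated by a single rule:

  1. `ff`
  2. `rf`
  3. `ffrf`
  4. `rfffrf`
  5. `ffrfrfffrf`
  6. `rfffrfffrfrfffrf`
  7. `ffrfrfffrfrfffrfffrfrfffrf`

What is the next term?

rfffrfffrfrfffrfffrfrfffrfrfffrfffrfrfffrf

This is a Fibonacci-style word recurrence s(k) = s(k−2)·s(k−1): e.g. ff·rf = ffrf.
Continuing: rfffrfffrfrfffrf · ffrfrfffrfrfffrfffrfrfffrf gives term 8.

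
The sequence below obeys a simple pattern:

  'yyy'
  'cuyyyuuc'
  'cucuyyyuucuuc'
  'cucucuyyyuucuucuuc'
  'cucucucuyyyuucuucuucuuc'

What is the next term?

Every step adds cu to the front and uuc to the end of the previous string.
One more step from cucucucuyyyuucuucuucuuc gives the answer.

cucucucucuyyyuucuucuucuucuuc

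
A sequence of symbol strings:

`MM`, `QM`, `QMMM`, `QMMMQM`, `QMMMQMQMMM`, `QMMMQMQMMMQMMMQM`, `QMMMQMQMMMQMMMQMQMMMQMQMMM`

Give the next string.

From term 3 onward, concatenate the last term with the second-to-last: QM·MM = QMMM, QMMM·QM = QMMMQM, …
Continuing: QMMMQMQMMMQMMMQMQMMMQMQMMM · QMMMQMQMMMQMMMQM gives term 8.

QMMMQMQMMMQMMMQMQMMMQMQMMMQMMMQMQMMMQMMMQM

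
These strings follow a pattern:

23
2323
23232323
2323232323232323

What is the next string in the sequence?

s(k+1) = s(k)·s(k) — each term doubles the last.
Doubling 2323232323232323:

23232323232323232323232323232323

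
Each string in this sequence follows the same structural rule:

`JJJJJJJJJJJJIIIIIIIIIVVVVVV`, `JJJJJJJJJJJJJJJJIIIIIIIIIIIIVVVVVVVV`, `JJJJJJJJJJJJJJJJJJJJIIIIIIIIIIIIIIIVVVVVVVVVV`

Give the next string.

Each string has the form J^{4n} I^{3n} V^{2n}, where the shown terms are n = 3, 4, 5.
Setting n = 6 gives 24, 18, 12 characters in each block.

JJJJJJJJJJJJJJJJJJJJJJJJIIIIIIIIIIIIIIIIIIVVVVVVVVVVVV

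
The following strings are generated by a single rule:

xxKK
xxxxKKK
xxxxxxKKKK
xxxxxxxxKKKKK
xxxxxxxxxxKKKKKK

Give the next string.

Each string has the form x^{2n} K^{n+1} (n = 1, 2, …).
For the next term, n = 6, so the run lengths are 12, 7.

xxxxxxxxxxxxKKKKKKK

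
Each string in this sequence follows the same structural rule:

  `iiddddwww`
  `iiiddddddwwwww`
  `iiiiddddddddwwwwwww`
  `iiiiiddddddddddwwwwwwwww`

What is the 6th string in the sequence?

iiiiiiiddddddddddddddwwwwwwwwwwwww

Reading off run lengths: i runs 2, 3, 4, 5; d runs 4, 6, 8, 10; w runs 3, 5, 7, 9 — each is linear in n, where the shown terms are n = 2, 3, 4, 5.
For term 6, n = 7, so the run lengths are 7, 14, 13.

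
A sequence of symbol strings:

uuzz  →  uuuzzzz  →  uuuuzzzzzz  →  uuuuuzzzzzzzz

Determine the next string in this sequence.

Term n consists of n+1 u's, followed by 2n z's (n = 1, 2, …).
For the next term, n = 5, so the run lengths are 6, 10.

uuuuuuzzzzzzzzzz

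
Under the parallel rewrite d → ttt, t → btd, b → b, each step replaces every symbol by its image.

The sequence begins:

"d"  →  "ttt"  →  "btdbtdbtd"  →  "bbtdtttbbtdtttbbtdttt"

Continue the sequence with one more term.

φ(bbtdtttbbtdtttbbtdttt) expands symbol-by-symbol to b b btd ttt btd btd btd b b btd ttt btd btd btd b b btd ttt btd btd btd; joining the 21 pieces gives the next term.

bbbtdtttbtdbtdbtdbbbtdtttbtdbtdbtdbbbtdtttbtdbtdbtd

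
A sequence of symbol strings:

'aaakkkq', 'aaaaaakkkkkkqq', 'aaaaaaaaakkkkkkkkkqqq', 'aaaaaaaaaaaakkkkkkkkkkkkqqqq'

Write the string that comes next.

Term n consists of 3n a's, followed by 3n k's, followed by n q's (n = 1, 2, …).
Setting n = 5 gives 15, 15, 5 characters in each block.

aaaaaaaaaaaaaaakkkkkkkkkkkkkkkqqqqq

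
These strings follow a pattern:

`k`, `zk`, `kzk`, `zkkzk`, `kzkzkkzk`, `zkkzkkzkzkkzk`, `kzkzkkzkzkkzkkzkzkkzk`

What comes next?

zkkzkkzkzkkzkkzkzkkzkzkkzkkzkzkkzk

This is a Fibonacci-style word recurrence s(k) = s(k−2)·s(k−1): e.g. k·zk = kzk.
The next term joins zkkzkkzkzkkzk and kzkzkkzkzkkzkkzkzkkzk.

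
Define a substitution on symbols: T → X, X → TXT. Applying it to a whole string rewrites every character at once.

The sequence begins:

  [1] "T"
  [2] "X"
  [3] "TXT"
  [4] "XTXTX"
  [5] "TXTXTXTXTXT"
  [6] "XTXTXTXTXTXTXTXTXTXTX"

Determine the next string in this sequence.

Applying the rule to each of the 21 symbols of XTXTXTXTXTXTXTXTXTXTX gives the pieces TXT X TXT X TXT X TXT X TXT X TXT X TXT X TXT X TXT X TXT X TXT, which concatenate to the answer.

TXTXTXTXTXTXTXTXTXTXTXTXTXTXTXTXTXTXTXTXTXT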